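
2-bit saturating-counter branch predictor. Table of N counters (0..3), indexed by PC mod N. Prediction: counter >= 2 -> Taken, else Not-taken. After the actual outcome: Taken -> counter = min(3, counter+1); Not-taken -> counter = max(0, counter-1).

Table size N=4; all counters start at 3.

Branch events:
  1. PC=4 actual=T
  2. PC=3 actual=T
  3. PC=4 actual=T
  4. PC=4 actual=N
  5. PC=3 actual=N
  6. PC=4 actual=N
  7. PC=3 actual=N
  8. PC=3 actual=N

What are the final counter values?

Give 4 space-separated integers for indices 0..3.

Answer: 1 3 3 0

Derivation:
Ev 1: PC=4 idx=0 pred=T actual=T -> ctr[0]=3
Ev 2: PC=3 idx=3 pred=T actual=T -> ctr[3]=3
Ev 3: PC=4 idx=0 pred=T actual=T -> ctr[0]=3
Ev 4: PC=4 idx=0 pred=T actual=N -> ctr[0]=2
Ev 5: PC=3 idx=3 pred=T actual=N -> ctr[3]=2
Ev 6: PC=4 idx=0 pred=T actual=N -> ctr[0]=1
Ev 7: PC=3 idx=3 pred=T actual=N -> ctr[3]=1
Ev 8: PC=3 idx=3 pred=N actual=N -> ctr[3]=0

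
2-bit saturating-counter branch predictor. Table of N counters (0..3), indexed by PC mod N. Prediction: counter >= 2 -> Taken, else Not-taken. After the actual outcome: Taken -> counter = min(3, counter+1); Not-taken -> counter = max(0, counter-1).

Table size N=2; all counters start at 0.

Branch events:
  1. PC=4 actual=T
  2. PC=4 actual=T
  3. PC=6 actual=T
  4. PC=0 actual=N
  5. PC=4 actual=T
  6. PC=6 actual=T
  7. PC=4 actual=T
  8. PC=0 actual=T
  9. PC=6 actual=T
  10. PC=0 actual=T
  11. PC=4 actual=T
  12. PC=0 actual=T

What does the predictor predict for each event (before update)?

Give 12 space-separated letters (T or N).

Answer: N N T T T T T T T T T T

Derivation:
Ev 1: PC=4 idx=0 pred=N actual=T -> ctr[0]=1
Ev 2: PC=4 idx=0 pred=N actual=T -> ctr[0]=2
Ev 3: PC=6 idx=0 pred=T actual=T -> ctr[0]=3
Ev 4: PC=0 idx=0 pred=T actual=N -> ctr[0]=2
Ev 5: PC=4 idx=0 pred=T actual=T -> ctr[0]=3
Ev 6: PC=6 idx=0 pred=T actual=T -> ctr[0]=3
Ev 7: PC=4 idx=0 pred=T actual=T -> ctr[0]=3
Ev 8: PC=0 idx=0 pred=T actual=T -> ctr[0]=3
Ev 9: PC=6 idx=0 pred=T actual=T -> ctr[0]=3
Ev 10: PC=0 idx=0 pred=T actual=T -> ctr[0]=3
Ev 11: PC=4 idx=0 pred=T actual=T -> ctr[0]=3
Ev 12: PC=0 idx=0 pred=T actual=T -> ctr[0]=3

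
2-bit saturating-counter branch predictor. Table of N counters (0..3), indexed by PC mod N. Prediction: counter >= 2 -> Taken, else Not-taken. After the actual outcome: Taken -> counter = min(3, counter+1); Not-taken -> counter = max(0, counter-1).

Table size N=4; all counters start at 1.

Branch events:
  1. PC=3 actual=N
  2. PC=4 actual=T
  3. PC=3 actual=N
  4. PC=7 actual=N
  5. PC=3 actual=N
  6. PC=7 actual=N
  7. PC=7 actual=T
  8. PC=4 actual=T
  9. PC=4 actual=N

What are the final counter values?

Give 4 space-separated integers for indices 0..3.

Answer: 2 1 1 1

Derivation:
Ev 1: PC=3 idx=3 pred=N actual=N -> ctr[3]=0
Ev 2: PC=4 idx=0 pred=N actual=T -> ctr[0]=2
Ev 3: PC=3 idx=3 pred=N actual=N -> ctr[3]=0
Ev 4: PC=7 idx=3 pred=N actual=N -> ctr[3]=0
Ev 5: PC=3 idx=3 pred=N actual=N -> ctr[3]=0
Ev 6: PC=7 idx=3 pred=N actual=N -> ctr[3]=0
Ev 7: PC=7 idx=3 pred=N actual=T -> ctr[3]=1
Ev 8: PC=4 idx=0 pred=T actual=T -> ctr[0]=3
Ev 9: PC=4 idx=0 pred=T actual=N -> ctr[0]=2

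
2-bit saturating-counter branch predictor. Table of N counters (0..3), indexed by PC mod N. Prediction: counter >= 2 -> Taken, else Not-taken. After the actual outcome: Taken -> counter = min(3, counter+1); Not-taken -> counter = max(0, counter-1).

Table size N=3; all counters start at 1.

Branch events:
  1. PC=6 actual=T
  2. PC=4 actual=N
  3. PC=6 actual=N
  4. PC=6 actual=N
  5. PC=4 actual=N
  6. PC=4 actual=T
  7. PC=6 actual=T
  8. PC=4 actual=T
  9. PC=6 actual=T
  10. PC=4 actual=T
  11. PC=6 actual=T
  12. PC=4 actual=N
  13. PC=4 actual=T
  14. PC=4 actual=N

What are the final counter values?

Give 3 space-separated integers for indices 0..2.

Answer: 3 2 1

Derivation:
Ev 1: PC=6 idx=0 pred=N actual=T -> ctr[0]=2
Ev 2: PC=4 idx=1 pred=N actual=N -> ctr[1]=0
Ev 3: PC=6 idx=0 pred=T actual=N -> ctr[0]=1
Ev 4: PC=6 idx=0 pred=N actual=N -> ctr[0]=0
Ev 5: PC=4 idx=1 pred=N actual=N -> ctr[1]=0
Ev 6: PC=4 idx=1 pred=N actual=T -> ctr[1]=1
Ev 7: PC=6 idx=0 pred=N actual=T -> ctr[0]=1
Ev 8: PC=4 idx=1 pred=N actual=T -> ctr[1]=2
Ev 9: PC=6 idx=0 pred=N actual=T -> ctr[0]=2
Ev 10: PC=4 idx=1 pred=T actual=T -> ctr[1]=3
Ev 11: PC=6 idx=0 pred=T actual=T -> ctr[0]=3
Ev 12: PC=4 idx=1 pred=T actual=N -> ctr[1]=2
Ev 13: PC=4 idx=1 pred=T actual=T -> ctr[1]=3
Ev 14: PC=4 idx=1 pred=T actual=N -> ctr[1]=2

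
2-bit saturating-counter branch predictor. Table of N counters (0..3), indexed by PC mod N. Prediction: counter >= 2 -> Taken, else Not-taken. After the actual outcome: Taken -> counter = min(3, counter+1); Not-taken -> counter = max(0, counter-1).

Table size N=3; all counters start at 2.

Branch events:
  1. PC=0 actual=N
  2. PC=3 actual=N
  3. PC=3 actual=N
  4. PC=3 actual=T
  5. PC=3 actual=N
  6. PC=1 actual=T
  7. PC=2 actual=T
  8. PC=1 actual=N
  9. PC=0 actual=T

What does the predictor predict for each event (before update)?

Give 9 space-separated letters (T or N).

Answer: T N N N N T T T N

Derivation:
Ev 1: PC=0 idx=0 pred=T actual=N -> ctr[0]=1
Ev 2: PC=3 idx=0 pred=N actual=N -> ctr[0]=0
Ev 3: PC=3 idx=0 pred=N actual=N -> ctr[0]=0
Ev 4: PC=3 idx=0 pred=N actual=T -> ctr[0]=1
Ev 5: PC=3 idx=0 pred=N actual=N -> ctr[0]=0
Ev 6: PC=1 idx=1 pred=T actual=T -> ctr[1]=3
Ev 7: PC=2 idx=2 pred=T actual=T -> ctr[2]=3
Ev 8: PC=1 idx=1 pred=T actual=N -> ctr[1]=2
Ev 9: PC=0 idx=0 pred=N actual=T -> ctr[0]=1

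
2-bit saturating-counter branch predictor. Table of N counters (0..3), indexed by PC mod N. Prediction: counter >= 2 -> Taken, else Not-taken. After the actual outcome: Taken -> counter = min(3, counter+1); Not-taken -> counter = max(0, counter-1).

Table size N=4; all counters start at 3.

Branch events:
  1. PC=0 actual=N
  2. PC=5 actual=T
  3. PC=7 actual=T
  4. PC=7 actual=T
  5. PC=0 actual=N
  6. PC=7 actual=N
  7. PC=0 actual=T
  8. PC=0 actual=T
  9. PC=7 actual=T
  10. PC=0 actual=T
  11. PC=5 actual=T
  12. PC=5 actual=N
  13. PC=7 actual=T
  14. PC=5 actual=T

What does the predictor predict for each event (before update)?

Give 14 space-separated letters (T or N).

Ev 1: PC=0 idx=0 pred=T actual=N -> ctr[0]=2
Ev 2: PC=5 idx=1 pred=T actual=T -> ctr[1]=3
Ev 3: PC=7 idx=3 pred=T actual=T -> ctr[3]=3
Ev 4: PC=7 idx=3 pred=T actual=T -> ctr[3]=3
Ev 5: PC=0 idx=0 pred=T actual=N -> ctr[0]=1
Ev 6: PC=7 idx=3 pred=T actual=N -> ctr[3]=2
Ev 7: PC=0 idx=0 pred=N actual=T -> ctr[0]=2
Ev 8: PC=0 idx=0 pred=T actual=T -> ctr[0]=3
Ev 9: PC=7 idx=3 pred=T actual=T -> ctr[3]=3
Ev 10: PC=0 idx=0 pred=T actual=T -> ctr[0]=3
Ev 11: PC=5 idx=1 pred=T actual=T -> ctr[1]=3
Ev 12: PC=5 idx=1 pred=T actual=N -> ctr[1]=2
Ev 13: PC=7 idx=3 pred=T actual=T -> ctr[3]=3
Ev 14: PC=5 idx=1 pred=T actual=T -> ctr[1]=3

Answer: T T T T T T N T T T T T T T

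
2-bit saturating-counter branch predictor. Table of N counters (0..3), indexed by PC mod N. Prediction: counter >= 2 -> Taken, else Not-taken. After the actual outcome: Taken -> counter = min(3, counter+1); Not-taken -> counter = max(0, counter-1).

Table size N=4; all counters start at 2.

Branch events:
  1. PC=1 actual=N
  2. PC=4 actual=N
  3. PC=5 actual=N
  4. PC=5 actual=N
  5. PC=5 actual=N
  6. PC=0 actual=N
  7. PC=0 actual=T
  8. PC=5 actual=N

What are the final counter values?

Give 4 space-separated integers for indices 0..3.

Answer: 1 0 2 2

Derivation:
Ev 1: PC=1 idx=1 pred=T actual=N -> ctr[1]=1
Ev 2: PC=4 idx=0 pred=T actual=N -> ctr[0]=1
Ev 3: PC=5 idx=1 pred=N actual=N -> ctr[1]=0
Ev 4: PC=5 idx=1 pred=N actual=N -> ctr[1]=0
Ev 5: PC=5 idx=1 pred=N actual=N -> ctr[1]=0
Ev 6: PC=0 idx=0 pred=N actual=N -> ctr[0]=0
Ev 7: PC=0 idx=0 pred=N actual=T -> ctr[0]=1
Ev 8: PC=5 idx=1 pred=N actual=N -> ctr[1]=0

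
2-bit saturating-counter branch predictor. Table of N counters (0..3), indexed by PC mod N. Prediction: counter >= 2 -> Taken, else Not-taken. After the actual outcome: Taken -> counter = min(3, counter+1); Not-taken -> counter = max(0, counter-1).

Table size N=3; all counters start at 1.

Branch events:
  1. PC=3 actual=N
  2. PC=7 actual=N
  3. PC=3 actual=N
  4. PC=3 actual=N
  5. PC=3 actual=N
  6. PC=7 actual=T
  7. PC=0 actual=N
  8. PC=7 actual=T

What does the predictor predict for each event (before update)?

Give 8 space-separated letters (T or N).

Answer: N N N N N N N N

Derivation:
Ev 1: PC=3 idx=0 pred=N actual=N -> ctr[0]=0
Ev 2: PC=7 idx=1 pred=N actual=N -> ctr[1]=0
Ev 3: PC=3 idx=0 pred=N actual=N -> ctr[0]=0
Ev 4: PC=3 idx=0 pred=N actual=N -> ctr[0]=0
Ev 5: PC=3 idx=0 pred=N actual=N -> ctr[0]=0
Ev 6: PC=7 idx=1 pred=N actual=T -> ctr[1]=1
Ev 7: PC=0 idx=0 pred=N actual=N -> ctr[0]=0
Ev 8: PC=7 idx=1 pred=N actual=T -> ctr[1]=2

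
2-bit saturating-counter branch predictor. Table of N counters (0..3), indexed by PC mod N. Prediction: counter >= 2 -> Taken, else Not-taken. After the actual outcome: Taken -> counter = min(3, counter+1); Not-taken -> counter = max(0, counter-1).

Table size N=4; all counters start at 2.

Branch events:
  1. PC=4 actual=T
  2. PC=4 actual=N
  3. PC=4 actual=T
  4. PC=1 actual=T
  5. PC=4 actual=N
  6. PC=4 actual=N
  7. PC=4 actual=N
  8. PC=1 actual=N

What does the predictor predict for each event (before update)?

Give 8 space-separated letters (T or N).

Answer: T T T T T T N T

Derivation:
Ev 1: PC=4 idx=0 pred=T actual=T -> ctr[0]=3
Ev 2: PC=4 idx=0 pred=T actual=N -> ctr[0]=2
Ev 3: PC=4 idx=0 pred=T actual=T -> ctr[0]=3
Ev 4: PC=1 idx=1 pred=T actual=T -> ctr[1]=3
Ev 5: PC=4 idx=0 pred=T actual=N -> ctr[0]=2
Ev 6: PC=4 idx=0 pred=T actual=N -> ctr[0]=1
Ev 7: PC=4 idx=0 pred=N actual=N -> ctr[0]=0
Ev 8: PC=1 idx=1 pred=T actual=N -> ctr[1]=2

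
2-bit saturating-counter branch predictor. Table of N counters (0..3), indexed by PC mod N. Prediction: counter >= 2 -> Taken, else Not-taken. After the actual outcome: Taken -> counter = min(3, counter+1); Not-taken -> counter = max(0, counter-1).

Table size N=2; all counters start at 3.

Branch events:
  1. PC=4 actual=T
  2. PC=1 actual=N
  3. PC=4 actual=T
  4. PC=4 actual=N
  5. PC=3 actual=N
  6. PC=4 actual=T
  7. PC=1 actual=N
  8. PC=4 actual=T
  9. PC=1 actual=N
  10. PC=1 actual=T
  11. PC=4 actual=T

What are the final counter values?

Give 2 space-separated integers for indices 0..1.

Answer: 3 1

Derivation:
Ev 1: PC=4 idx=0 pred=T actual=T -> ctr[0]=3
Ev 2: PC=1 idx=1 pred=T actual=N -> ctr[1]=2
Ev 3: PC=4 idx=0 pred=T actual=T -> ctr[0]=3
Ev 4: PC=4 idx=0 pred=T actual=N -> ctr[0]=2
Ev 5: PC=3 idx=1 pred=T actual=N -> ctr[1]=1
Ev 6: PC=4 idx=0 pred=T actual=T -> ctr[0]=3
Ev 7: PC=1 idx=1 pred=N actual=N -> ctr[1]=0
Ev 8: PC=4 idx=0 pred=T actual=T -> ctr[0]=3
Ev 9: PC=1 idx=1 pred=N actual=N -> ctr[1]=0
Ev 10: PC=1 idx=1 pred=N actual=T -> ctr[1]=1
Ev 11: PC=4 idx=0 pred=T actual=T -> ctr[0]=3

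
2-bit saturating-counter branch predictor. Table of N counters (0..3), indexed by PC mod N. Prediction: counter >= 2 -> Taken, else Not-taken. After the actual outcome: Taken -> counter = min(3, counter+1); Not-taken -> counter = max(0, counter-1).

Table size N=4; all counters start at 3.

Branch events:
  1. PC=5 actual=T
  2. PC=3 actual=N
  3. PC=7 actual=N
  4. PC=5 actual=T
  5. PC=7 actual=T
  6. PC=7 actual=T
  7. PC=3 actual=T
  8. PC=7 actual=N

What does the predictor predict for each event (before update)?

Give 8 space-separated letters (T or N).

Answer: T T T T N T T T

Derivation:
Ev 1: PC=5 idx=1 pred=T actual=T -> ctr[1]=3
Ev 2: PC=3 idx=3 pred=T actual=N -> ctr[3]=2
Ev 3: PC=7 idx=3 pred=T actual=N -> ctr[3]=1
Ev 4: PC=5 idx=1 pred=T actual=T -> ctr[1]=3
Ev 5: PC=7 idx=3 pred=N actual=T -> ctr[3]=2
Ev 6: PC=7 idx=3 pred=T actual=T -> ctr[3]=3
Ev 7: PC=3 idx=3 pred=T actual=T -> ctr[3]=3
Ev 8: PC=7 idx=3 pred=T actual=N -> ctr[3]=2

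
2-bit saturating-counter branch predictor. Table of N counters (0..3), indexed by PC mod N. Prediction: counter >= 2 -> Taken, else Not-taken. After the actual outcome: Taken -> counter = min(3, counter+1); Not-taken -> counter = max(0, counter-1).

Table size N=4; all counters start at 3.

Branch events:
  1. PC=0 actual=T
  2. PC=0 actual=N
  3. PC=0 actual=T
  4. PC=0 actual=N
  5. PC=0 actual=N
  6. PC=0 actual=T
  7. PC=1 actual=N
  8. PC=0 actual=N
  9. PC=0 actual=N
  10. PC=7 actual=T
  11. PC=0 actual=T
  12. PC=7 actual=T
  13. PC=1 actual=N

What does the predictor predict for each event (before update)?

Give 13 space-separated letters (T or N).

Ev 1: PC=0 idx=0 pred=T actual=T -> ctr[0]=3
Ev 2: PC=0 idx=0 pred=T actual=N -> ctr[0]=2
Ev 3: PC=0 idx=0 pred=T actual=T -> ctr[0]=3
Ev 4: PC=0 idx=0 pred=T actual=N -> ctr[0]=2
Ev 5: PC=0 idx=0 pred=T actual=N -> ctr[0]=1
Ev 6: PC=0 idx=0 pred=N actual=T -> ctr[0]=2
Ev 7: PC=1 idx=1 pred=T actual=N -> ctr[1]=2
Ev 8: PC=0 idx=0 pred=T actual=N -> ctr[0]=1
Ev 9: PC=0 idx=0 pred=N actual=N -> ctr[0]=0
Ev 10: PC=7 idx=3 pred=T actual=T -> ctr[3]=3
Ev 11: PC=0 idx=0 pred=N actual=T -> ctr[0]=1
Ev 12: PC=7 idx=3 pred=T actual=T -> ctr[3]=3
Ev 13: PC=1 idx=1 pred=T actual=N -> ctr[1]=1

Answer: T T T T T N T T N T N T T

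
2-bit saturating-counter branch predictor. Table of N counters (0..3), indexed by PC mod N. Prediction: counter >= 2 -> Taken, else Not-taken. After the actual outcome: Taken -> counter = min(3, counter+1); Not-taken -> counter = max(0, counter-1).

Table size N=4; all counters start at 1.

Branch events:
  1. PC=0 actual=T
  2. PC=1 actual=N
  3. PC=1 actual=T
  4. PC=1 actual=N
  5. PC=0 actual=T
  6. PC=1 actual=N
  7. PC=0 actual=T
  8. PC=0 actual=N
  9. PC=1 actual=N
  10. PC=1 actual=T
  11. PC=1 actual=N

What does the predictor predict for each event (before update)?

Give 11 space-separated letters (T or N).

Ev 1: PC=0 idx=0 pred=N actual=T -> ctr[0]=2
Ev 2: PC=1 idx=1 pred=N actual=N -> ctr[1]=0
Ev 3: PC=1 idx=1 pred=N actual=T -> ctr[1]=1
Ev 4: PC=1 idx=1 pred=N actual=N -> ctr[1]=0
Ev 5: PC=0 idx=0 pred=T actual=T -> ctr[0]=3
Ev 6: PC=1 idx=1 pred=N actual=N -> ctr[1]=0
Ev 7: PC=0 idx=0 pred=T actual=T -> ctr[0]=3
Ev 8: PC=0 idx=0 pred=T actual=N -> ctr[0]=2
Ev 9: PC=1 idx=1 pred=N actual=N -> ctr[1]=0
Ev 10: PC=1 idx=1 pred=N actual=T -> ctr[1]=1
Ev 11: PC=1 idx=1 pred=N actual=N -> ctr[1]=0

Answer: N N N N T N T T N N N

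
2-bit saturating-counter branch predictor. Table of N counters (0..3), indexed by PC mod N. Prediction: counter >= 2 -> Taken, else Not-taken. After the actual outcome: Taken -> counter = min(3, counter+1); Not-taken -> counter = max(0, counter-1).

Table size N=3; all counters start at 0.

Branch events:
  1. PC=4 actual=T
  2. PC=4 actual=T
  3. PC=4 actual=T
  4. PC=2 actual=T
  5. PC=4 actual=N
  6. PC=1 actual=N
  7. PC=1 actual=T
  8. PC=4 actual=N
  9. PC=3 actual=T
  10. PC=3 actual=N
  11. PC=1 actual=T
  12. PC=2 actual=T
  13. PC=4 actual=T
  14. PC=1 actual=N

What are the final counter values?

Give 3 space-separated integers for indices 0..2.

Answer: 0 2 2

Derivation:
Ev 1: PC=4 idx=1 pred=N actual=T -> ctr[1]=1
Ev 2: PC=4 idx=1 pred=N actual=T -> ctr[1]=2
Ev 3: PC=4 idx=1 pred=T actual=T -> ctr[1]=3
Ev 4: PC=2 idx=2 pred=N actual=T -> ctr[2]=1
Ev 5: PC=4 idx=1 pred=T actual=N -> ctr[1]=2
Ev 6: PC=1 idx=1 pred=T actual=N -> ctr[1]=1
Ev 7: PC=1 idx=1 pred=N actual=T -> ctr[1]=2
Ev 8: PC=4 idx=1 pred=T actual=N -> ctr[1]=1
Ev 9: PC=3 idx=0 pred=N actual=T -> ctr[0]=1
Ev 10: PC=3 idx=0 pred=N actual=N -> ctr[0]=0
Ev 11: PC=1 idx=1 pred=N actual=T -> ctr[1]=2
Ev 12: PC=2 idx=2 pred=N actual=T -> ctr[2]=2
Ev 13: PC=4 idx=1 pred=T actual=T -> ctr[1]=3
Ev 14: PC=1 idx=1 pred=T actual=N -> ctr[1]=2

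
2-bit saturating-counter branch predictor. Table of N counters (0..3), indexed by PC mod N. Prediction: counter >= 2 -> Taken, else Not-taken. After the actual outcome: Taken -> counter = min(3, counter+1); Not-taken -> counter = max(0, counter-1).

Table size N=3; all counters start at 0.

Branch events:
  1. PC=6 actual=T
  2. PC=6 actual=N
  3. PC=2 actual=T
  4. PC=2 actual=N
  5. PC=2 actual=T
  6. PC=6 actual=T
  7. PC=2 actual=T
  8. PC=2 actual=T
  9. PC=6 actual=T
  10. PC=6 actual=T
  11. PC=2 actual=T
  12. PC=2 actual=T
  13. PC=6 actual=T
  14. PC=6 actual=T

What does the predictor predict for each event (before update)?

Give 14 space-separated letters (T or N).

Answer: N N N N N N N T N T T T T T

Derivation:
Ev 1: PC=6 idx=0 pred=N actual=T -> ctr[0]=1
Ev 2: PC=6 idx=0 pred=N actual=N -> ctr[0]=0
Ev 3: PC=2 idx=2 pred=N actual=T -> ctr[2]=1
Ev 4: PC=2 idx=2 pred=N actual=N -> ctr[2]=0
Ev 5: PC=2 idx=2 pred=N actual=T -> ctr[2]=1
Ev 6: PC=6 idx=0 pred=N actual=T -> ctr[0]=1
Ev 7: PC=2 idx=2 pred=N actual=T -> ctr[2]=2
Ev 8: PC=2 idx=2 pred=T actual=T -> ctr[2]=3
Ev 9: PC=6 idx=0 pred=N actual=T -> ctr[0]=2
Ev 10: PC=6 idx=0 pred=T actual=T -> ctr[0]=3
Ev 11: PC=2 idx=2 pred=T actual=T -> ctr[2]=3
Ev 12: PC=2 idx=2 pred=T actual=T -> ctr[2]=3
Ev 13: PC=6 idx=0 pred=T actual=T -> ctr[0]=3
Ev 14: PC=6 idx=0 pred=T actual=T -> ctr[0]=3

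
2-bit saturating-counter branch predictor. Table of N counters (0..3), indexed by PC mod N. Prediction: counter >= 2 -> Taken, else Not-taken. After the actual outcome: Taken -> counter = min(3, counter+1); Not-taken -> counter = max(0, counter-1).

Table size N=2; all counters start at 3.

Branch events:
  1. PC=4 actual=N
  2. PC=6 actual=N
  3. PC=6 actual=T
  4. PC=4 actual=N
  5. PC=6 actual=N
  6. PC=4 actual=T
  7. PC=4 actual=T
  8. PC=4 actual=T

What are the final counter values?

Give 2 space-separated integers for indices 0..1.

Ev 1: PC=4 idx=0 pred=T actual=N -> ctr[0]=2
Ev 2: PC=6 idx=0 pred=T actual=N -> ctr[0]=1
Ev 3: PC=6 idx=0 pred=N actual=T -> ctr[0]=2
Ev 4: PC=4 idx=0 pred=T actual=N -> ctr[0]=1
Ev 5: PC=6 idx=0 pred=N actual=N -> ctr[0]=0
Ev 6: PC=4 idx=0 pred=N actual=T -> ctr[0]=1
Ev 7: PC=4 idx=0 pred=N actual=T -> ctr[0]=2
Ev 8: PC=4 idx=0 pred=T actual=T -> ctr[0]=3

Answer: 3 3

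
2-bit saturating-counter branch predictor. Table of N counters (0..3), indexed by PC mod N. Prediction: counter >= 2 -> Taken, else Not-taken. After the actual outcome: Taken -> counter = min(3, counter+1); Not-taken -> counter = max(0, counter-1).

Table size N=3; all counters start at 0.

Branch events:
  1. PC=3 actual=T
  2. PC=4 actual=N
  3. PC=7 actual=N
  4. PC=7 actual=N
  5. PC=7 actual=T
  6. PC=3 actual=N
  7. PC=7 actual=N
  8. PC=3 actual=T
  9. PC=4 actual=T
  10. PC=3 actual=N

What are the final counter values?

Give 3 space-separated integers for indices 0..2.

Answer: 0 1 0

Derivation:
Ev 1: PC=3 idx=0 pred=N actual=T -> ctr[0]=1
Ev 2: PC=4 idx=1 pred=N actual=N -> ctr[1]=0
Ev 3: PC=7 idx=1 pred=N actual=N -> ctr[1]=0
Ev 4: PC=7 idx=1 pred=N actual=N -> ctr[1]=0
Ev 5: PC=7 idx=1 pred=N actual=T -> ctr[1]=1
Ev 6: PC=3 idx=0 pred=N actual=N -> ctr[0]=0
Ev 7: PC=7 idx=1 pred=N actual=N -> ctr[1]=0
Ev 8: PC=3 idx=0 pred=N actual=T -> ctr[0]=1
Ev 9: PC=4 idx=1 pred=N actual=T -> ctr[1]=1
Ev 10: PC=3 idx=0 pred=N actual=N -> ctr[0]=0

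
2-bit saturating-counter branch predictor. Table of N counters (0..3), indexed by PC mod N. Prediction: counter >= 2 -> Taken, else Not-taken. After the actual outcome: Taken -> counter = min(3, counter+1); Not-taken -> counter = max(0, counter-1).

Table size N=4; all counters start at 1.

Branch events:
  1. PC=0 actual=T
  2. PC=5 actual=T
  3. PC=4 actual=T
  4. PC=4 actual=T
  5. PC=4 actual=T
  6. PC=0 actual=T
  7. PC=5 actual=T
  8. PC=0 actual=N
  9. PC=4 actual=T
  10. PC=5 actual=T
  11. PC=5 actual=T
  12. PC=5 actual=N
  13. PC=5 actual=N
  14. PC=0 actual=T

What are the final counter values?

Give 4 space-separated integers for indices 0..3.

Answer: 3 1 1 1

Derivation:
Ev 1: PC=0 idx=0 pred=N actual=T -> ctr[0]=2
Ev 2: PC=5 idx=1 pred=N actual=T -> ctr[1]=2
Ev 3: PC=4 idx=0 pred=T actual=T -> ctr[0]=3
Ev 4: PC=4 idx=0 pred=T actual=T -> ctr[0]=3
Ev 5: PC=4 idx=0 pred=T actual=T -> ctr[0]=3
Ev 6: PC=0 idx=0 pred=T actual=T -> ctr[0]=3
Ev 7: PC=5 idx=1 pred=T actual=T -> ctr[1]=3
Ev 8: PC=0 idx=0 pred=T actual=N -> ctr[0]=2
Ev 9: PC=4 idx=0 pred=T actual=T -> ctr[0]=3
Ev 10: PC=5 idx=1 pred=T actual=T -> ctr[1]=3
Ev 11: PC=5 idx=1 pred=T actual=T -> ctr[1]=3
Ev 12: PC=5 idx=1 pred=T actual=N -> ctr[1]=2
Ev 13: PC=5 idx=1 pred=T actual=N -> ctr[1]=1
Ev 14: PC=0 idx=0 pred=T actual=T -> ctr[0]=3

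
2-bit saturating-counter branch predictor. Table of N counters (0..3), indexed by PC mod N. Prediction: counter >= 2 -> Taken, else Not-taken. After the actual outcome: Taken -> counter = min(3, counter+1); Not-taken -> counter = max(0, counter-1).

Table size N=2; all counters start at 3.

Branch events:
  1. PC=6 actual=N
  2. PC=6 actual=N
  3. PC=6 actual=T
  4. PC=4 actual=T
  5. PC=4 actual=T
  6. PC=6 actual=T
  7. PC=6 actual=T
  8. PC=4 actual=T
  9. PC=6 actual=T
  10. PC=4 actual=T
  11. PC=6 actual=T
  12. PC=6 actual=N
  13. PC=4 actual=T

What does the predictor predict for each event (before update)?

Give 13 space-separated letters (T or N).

Answer: T T N T T T T T T T T T T

Derivation:
Ev 1: PC=6 idx=0 pred=T actual=N -> ctr[0]=2
Ev 2: PC=6 idx=0 pred=T actual=N -> ctr[0]=1
Ev 3: PC=6 idx=0 pred=N actual=T -> ctr[0]=2
Ev 4: PC=4 idx=0 pred=T actual=T -> ctr[0]=3
Ev 5: PC=4 idx=0 pred=T actual=T -> ctr[0]=3
Ev 6: PC=6 idx=0 pred=T actual=T -> ctr[0]=3
Ev 7: PC=6 idx=0 pred=T actual=T -> ctr[0]=3
Ev 8: PC=4 idx=0 pred=T actual=T -> ctr[0]=3
Ev 9: PC=6 idx=0 pred=T actual=T -> ctr[0]=3
Ev 10: PC=4 idx=0 pred=T actual=T -> ctr[0]=3
Ev 11: PC=6 idx=0 pred=T actual=T -> ctr[0]=3
Ev 12: PC=6 idx=0 pred=T actual=N -> ctr[0]=2
Ev 13: PC=4 idx=0 pred=T actual=T -> ctr[0]=3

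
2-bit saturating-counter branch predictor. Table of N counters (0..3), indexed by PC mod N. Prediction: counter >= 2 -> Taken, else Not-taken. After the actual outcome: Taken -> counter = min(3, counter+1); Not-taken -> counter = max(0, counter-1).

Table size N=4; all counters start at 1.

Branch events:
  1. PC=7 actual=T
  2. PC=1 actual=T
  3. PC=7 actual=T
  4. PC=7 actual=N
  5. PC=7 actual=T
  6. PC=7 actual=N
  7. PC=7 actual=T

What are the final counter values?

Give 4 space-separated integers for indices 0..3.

Ev 1: PC=7 idx=3 pred=N actual=T -> ctr[3]=2
Ev 2: PC=1 idx=1 pred=N actual=T -> ctr[1]=2
Ev 3: PC=7 idx=3 pred=T actual=T -> ctr[3]=3
Ev 4: PC=7 idx=3 pred=T actual=N -> ctr[3]=2
Ev 5: PC=7 idx=3 pred=T actual=T -> ctr[3]=3
Ev 6: PC=7 idx=3 pred=T actual=N -> ctr[3]=2
Ev 7: PC=7 idx=3 pred=T actual=T -> ctr[3]=3

Answer: 1 2 1 3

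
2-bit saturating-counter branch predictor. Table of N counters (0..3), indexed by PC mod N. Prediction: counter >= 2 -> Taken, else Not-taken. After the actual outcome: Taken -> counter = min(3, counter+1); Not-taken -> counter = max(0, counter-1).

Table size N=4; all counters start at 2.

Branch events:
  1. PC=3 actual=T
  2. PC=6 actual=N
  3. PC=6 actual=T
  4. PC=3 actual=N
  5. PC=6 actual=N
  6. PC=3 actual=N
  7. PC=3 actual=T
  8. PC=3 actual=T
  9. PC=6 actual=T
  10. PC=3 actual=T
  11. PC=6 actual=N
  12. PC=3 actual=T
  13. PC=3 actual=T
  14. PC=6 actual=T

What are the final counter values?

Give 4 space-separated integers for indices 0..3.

Answer: 2 2 2 3

Derivation:
Ev 1: PC=3 idx=3 pred=T actual=T -> ctr[3]=3
Ev 2: PC=6 idx=2 pred=T actual=N -> ctr[2]=1
Ev 3: PC=6 idx=2 pred=N actual=T -> ctr[2]=2
Ev 4: PC=3 idx=3 pred=T actual=N -> ctr[3]=2
Ev 5: PC=6 idx=2 pred=T actual=N -> ctr[2]=1
Ev 6: PC=3 idx=3 pred=T actual=N -> ctr[3]=1
Ev 7: PC=3 idx=3 pred=N actual=T -> ctr[3]=2
Ev 8: PC=3 idx=3 pred=T actual=T -> ctr[3]=3
Ev 9: PC=6 idx=2 pred=N actual=T -> ctr[2]=2
Ev 10: PC=3 idx=3 pred=T actual=T -> ctr[3]=3
Ev 11: PC=6 idx=2 pred=T actual=N -> ctr[2]=1
Ev 12: PC=3 idx=3 pred=T actual=T -> ctr[3]=3
Ev 13: PC=3 idx=3 pred=T actual=T -> ctr[3]=3
Ev 14: PC=6 idx=2 pred=N actual=T -> ctr[2]=2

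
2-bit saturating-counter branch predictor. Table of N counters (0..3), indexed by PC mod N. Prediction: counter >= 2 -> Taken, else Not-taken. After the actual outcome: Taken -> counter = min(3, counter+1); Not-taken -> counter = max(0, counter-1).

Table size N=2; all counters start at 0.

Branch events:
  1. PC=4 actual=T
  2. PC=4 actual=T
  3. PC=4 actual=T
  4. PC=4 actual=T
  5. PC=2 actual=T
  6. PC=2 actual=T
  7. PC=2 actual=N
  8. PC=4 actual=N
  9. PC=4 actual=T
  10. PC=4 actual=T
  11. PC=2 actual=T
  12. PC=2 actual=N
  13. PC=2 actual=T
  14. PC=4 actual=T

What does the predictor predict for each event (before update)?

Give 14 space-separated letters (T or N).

Ev 1: PC=4 idx=0 pred=N actual=T -> ctr[0]=1
Ev 2: PC=4 idx=0 pred=N actual=T -> ctr[0]=2
Ev 3: PC=4 idx=0 pred=T actual=T -> ctr[0]=3
Ev 4: PC=4 idx=0 pred=T actual=T -> ctr[0]=3
Ev 5: PC=2 idx=0 pred=T actual=T -> ctr[0]=3
Ev 6: PC=2 idx=0 pred=T actual=T -> ctr[0]=3
Ev 7: PC=2 idx=0 pred=T actual=N -> ctr[0]=2
Ev 8: PC=4 idx=0 pred=T actual=N -> ctr[0]=1
Ev 9: PC=4 idx=0 pred=N actual=T -> ctr[0]=2
Ev 10: PC=4 idx=0 pred=T actual=T -> ctr[0]=3
Ev 11: PC=2 idx=0 pred=T actual=T -> ctr[0]=3
Ev 12: PC=2 idx=0 pred=T actual=N -> ctr[0]=2
Ev 13: PC=2 idx=0 pred=T actual=T -> ctr[0]=3
Ev 14: PC=4 idx=0 pred=T actual=T -> ctr[0]=3

Answer: N N T T T T T T N T T T T T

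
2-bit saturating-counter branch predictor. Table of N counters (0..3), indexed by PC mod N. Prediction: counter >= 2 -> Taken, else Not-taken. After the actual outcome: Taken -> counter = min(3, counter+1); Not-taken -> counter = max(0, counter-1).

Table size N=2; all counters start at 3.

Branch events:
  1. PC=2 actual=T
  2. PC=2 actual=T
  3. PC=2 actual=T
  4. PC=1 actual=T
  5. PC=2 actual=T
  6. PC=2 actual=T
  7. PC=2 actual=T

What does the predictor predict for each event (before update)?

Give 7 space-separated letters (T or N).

Ev 1: PC=2 idx=0 pred=T actual=T -> ctr[0]=3
Ev 2: PC=2 idx=0 pred=T actual=T -> ctr[0]=3
Ev 3: PC=2 idx=0 pred=T actual=T -> ctr[0]=3
Ev 4: PC=1 idx=1 pred=T actual=T -> ctr[1]=3
Ev 5: PC=2 idx=0 pred=T actual=T -> ctr[0]=3
Ev 6: PC=2 idx=0 pred=T actual=T -> ctr[0]=3
Ev 7: PC=2 idx=0 pred=T actual=T -> ctr[0]=3

Answer: T T T T T T T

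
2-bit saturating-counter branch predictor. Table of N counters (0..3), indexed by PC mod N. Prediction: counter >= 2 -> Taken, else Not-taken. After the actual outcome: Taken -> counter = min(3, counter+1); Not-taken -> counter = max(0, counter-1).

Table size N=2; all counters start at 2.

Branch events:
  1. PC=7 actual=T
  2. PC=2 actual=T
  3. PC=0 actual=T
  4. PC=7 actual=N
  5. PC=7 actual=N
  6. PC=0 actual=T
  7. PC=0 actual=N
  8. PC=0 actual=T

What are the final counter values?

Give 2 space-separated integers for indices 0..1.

Answer: 3 1

Derivation:
Ev 1: PC=7 idx=1 pred=T actual=T -> ctr[1]=3
Ev 2: PC=2 idx=0 pred=T actual=T -> ctr[0]=3
Ev 3: PC=0 idx=0 pred=T actual=T -> ctr[0]=3
Ev 4: PC=7 idx=1 pred=T actual=N -> ctr[1]=2
Ev 5: PC=7 idx=1 pred=T actual=N -> ctr[1]=1
Ev 6: PC=0 idx=0 pred=T actual=T -> ctr[0]=3
Ev 7: PC=0 idx=0 pred=T actual=N -> ctr[0]=2
Ev 8: PC=0 idx=0 pred=T actual=T -> ctr[0]=3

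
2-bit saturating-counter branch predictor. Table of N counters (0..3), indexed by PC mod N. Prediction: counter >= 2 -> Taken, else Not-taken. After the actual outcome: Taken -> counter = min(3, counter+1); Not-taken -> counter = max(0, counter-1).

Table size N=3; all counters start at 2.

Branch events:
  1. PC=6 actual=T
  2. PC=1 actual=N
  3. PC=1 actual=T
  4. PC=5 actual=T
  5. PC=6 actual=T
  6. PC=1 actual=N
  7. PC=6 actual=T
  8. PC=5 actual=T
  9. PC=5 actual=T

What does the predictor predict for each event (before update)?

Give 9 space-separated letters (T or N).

Ev 1: PC=6 idx=0 pred=T actual=T -> ctr[0]=3
Ev 2: PC=1 idx=1 pred=T actual=N -> ctr[1]=1
Ev 3: PC=1 idx=1 pred=N actual=T -> ctr[1]=2
Ev 4: PC=5 idx=2 pred=T actual=T -> ctr[2]=3
Ev 5: PC=6 idx=0 pred=T actual=T -> ctr[0]=3
Ev 6: PC=1 idx=1 pred=T actual=N -> ctr[1]=1
Ev 7: PC=6 idx=0 pred=T actual=T -> ctr[0]=3
Ev 8: PC=5 idx=2 pred=T actual=T -> ctr[2]=3
Ev 9: PC=5 idx=2 pred=T actual=T -> ctr[2]=3

Answer: T T N T T T T T T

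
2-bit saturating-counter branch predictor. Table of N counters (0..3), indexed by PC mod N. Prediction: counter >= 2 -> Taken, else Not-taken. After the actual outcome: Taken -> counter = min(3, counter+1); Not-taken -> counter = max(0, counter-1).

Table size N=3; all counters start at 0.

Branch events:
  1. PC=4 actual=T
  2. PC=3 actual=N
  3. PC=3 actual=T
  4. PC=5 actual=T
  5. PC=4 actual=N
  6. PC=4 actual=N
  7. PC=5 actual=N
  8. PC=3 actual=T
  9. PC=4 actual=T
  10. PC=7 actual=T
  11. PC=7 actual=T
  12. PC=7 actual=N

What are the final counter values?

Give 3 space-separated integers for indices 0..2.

Answer: 2 2 0

Derivation:
Ev 1: PC=4 idx=1 pred=N actual=T -> ctr[1]=1
Ev 2: PC=3 idx=0 pred=N actual=N -> ctr[0]=0
Ev 3: PC=3 idx=0 pred=N actual=T -> ctr[0]=1
Ev 4: PC=5 idx=2 pred=N actual=T -> ctr[2]=1
Ev 5: PC=4 idx=1 pred=N actual=N -> ctr[1]=0
Ev 6: PC=4 idx=1 pred=N actual=N -> ctr[1]=0
Ev 7: PC=5 idx=2 pred=N actual=N -> ctr[2]=0
Ev 8: PC=3 idx=0 pred=N actual=T -> ctr[0]=2
Ev 9: PC=4 idx=1 pred=N actual=T -> ctr[1]=1
Ev 10: PC=7 idx=1 pred=N actual=T -> ctr[1]=2
Ev 11: PC=7 idx=1 pred=T actual=T -> ctr[1]=3
Ev 12: PC=7 idx=1 pred=T actual=N -> ctr[1]=2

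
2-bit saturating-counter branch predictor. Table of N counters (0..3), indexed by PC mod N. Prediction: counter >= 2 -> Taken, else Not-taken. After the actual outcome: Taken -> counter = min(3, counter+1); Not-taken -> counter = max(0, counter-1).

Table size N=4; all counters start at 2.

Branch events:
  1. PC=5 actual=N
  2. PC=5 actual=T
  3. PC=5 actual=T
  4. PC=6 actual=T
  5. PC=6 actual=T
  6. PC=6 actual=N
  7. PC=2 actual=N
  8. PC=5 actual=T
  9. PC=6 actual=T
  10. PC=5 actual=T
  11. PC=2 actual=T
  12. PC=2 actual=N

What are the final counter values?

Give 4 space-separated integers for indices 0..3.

Answer: 2 3 2 2

Derivation:
Ev 1: PC=5 idx=1 pred=T actual=N -> ctr[1]=1
Ev 2: PC=5 idx=1 pred=N actual=T -> ctr[1]=2
Ev 3: PC=5 idx=1 pred=T actual=T -> ctr[1]=3
Ev 4: PC=6 idx=2 pred=T actual=T -> ctr[2]=3
Ev 5: PC=6 idx=2 pred=T actual=T -> ctr[2]=3
Ev 6: PC=6 idx=2 pred=T actual=N -> ctr[2]=2
Ev 7: PC=2 idx=2 pred=T actual=N -> ctr[2]=1
Ev 8: PC=5 idx=1 pred=T actual=T -> ctr[1]=3
Ev 9: PC=6 idx=2 pred=N actual=T -> ctr[2]=2
Ev 10: PC=5 idx=1 pred=T actual=T -> ctr[1]=3
Ev 11: PC=2 idx=2 pred=T actual=T -> ctr[2]=3
Ev 12: PC=2 idx=2 pred=T actual=N -> ctr[2]=2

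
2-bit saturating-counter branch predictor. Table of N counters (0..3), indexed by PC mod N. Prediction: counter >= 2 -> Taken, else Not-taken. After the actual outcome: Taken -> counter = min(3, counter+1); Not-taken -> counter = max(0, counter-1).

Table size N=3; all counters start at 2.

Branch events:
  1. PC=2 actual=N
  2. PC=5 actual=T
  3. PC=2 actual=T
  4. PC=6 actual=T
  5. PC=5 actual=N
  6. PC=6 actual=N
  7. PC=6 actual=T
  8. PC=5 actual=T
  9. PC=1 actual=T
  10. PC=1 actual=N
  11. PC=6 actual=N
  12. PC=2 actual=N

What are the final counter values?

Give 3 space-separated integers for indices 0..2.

Ev 1: PC=2 idx=2 pred=T actual=N -> ctr[2]=1
Ev 2: PC=5 idx=2 pred=N actual=T -> ctr[2]=2
Ev 3: PC=2 idx=2 pred=T actual=T -> ctr[2]=3
Ev 4: PC=6 idx=0 pred=T actual=T -> ctr[0]=3
Ev 5: PC=5 idx=2 pred=T actual=N -> ctr[2]=2
Ev 6: PC=6 idx=0 pred=T actual=N -> ctr[0]=2
Ev 7: PC=6 idx=0 pred=T actual=T -> ctr[0]=3
Ev 8: PC=5 idx=2 pred=T actual=T -> ctr[2]=3
Ev 9: PC=1 idx=1 pred=T actual=T -> ctr[1]=3
Ev 10: PC=1 idx=1 pred=T actual=N -> ctr[1]=2
Ev 11: PC=6 idx=0 pred=T actual=N -> ctr[0]=2
Ev 12: PC=2 idx=2 pred=T actual=N -> ctr[2]=2

Answer: 2 2 2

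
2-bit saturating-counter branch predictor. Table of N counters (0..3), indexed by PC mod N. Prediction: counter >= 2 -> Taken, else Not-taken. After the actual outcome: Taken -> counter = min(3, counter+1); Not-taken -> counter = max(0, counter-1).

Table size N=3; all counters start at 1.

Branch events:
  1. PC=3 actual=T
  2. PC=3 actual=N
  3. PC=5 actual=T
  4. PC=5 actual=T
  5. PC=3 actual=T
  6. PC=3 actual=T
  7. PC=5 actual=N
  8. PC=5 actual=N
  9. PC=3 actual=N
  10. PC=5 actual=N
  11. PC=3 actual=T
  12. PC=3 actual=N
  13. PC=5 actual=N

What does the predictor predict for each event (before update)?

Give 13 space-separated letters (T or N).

Answer: N T N T N T T T T N T T N

Derivation:
Ev 1: PC=3 idx=0 pred=N actual=T -> ctr[0]=2
Ev 2: PC=3 idx=0 pred=T actual=N -> ctr[0]=1
Ev 3: PC=5 idx=2 pred=N actual=T -> ctr[2]=2
Ev 4: PC=5 idx=2 pred=T actual=T -> ctr[2]=3
Ev 5: PC=3 idx=0 pred=N actual=T -> ctr[0]=2
Ev 6: PC=3 idx=0 pred=T actual=T -> ctr[0]=3
Ev 7: PC=5 idx=2 pred=T actual=N -> ctr[2]=2
Ev 8: PC=5 idx=2 pred=T actual=N -> ctr[2]=1
Ev 9: PC=3 idx=0 pred=T actual=N -> ctr[0]=2
Ev 10: PC=5 idx=2 pred=N actual=N -> ctr[2]=0
Ev 11: PC=3 idx=0 pred=T actual=T -> ctr[0]=3
Ev 12: PC=3 idx=0 pred=T actual=N -> ctr[0]=2
Ev 13: PC=5 idx=2 pred=N actual=N -> ctr[2]=0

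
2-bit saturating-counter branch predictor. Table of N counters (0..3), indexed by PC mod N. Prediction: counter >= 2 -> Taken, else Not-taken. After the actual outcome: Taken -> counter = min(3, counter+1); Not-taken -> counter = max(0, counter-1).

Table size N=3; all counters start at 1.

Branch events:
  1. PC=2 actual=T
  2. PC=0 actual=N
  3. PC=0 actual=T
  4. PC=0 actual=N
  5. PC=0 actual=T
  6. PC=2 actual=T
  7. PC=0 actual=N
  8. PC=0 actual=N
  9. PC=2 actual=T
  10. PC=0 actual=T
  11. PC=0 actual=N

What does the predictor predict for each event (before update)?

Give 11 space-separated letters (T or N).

Answer: N N N N N T N N T N N

Derivation:
Ev 1: PC=2 idx=2 pred=N actual=T -> ctr[2]=2
Ev 2: PC=0 idx=0 pred=N actual=N -> ctr[0]=0
Ev 3: PC=0 idx=0 pred=N actual=T -> ctr[0]=1
Ev 4: PC=0 idx=0 pred=N actual=N -> ctr[0]=0
Ev 5: PC=0 idx=0 pred=N actual=T -> ctr[0]=1
Ev 6: PC=2 idx=2 pred=T actual=T -> ctr[2]=3
Ev 7: PC=0 idx=0 pred=N actual=N -> ctr[0]=0
Ev 8: PC=0 idx=0 pred=N actual=N -> ctr[0]=0
Ev 9: PC=2 idx=2 pred=T actual=T -> ctr[2]=3
Ev 10: PC=0 idx=0 pred=N actual=T -> ctr[0]=1
Ev 11: PC=0 idx=0 pred=N actual=N -> ctr[0]=0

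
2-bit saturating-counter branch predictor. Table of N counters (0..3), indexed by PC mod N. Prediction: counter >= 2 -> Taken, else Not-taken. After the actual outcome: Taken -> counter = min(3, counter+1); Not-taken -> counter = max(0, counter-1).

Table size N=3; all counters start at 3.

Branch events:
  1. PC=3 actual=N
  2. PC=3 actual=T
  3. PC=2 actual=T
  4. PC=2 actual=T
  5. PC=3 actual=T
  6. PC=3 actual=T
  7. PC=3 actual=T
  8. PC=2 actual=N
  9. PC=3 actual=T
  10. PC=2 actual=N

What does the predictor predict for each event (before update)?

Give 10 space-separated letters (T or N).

Ev 1: PC=3 idx=0 pred=T actual=N -> ctr[0]=2
Ev 2: PC=3 idx=0 pred=T actual=T -> ctr[0]=3
Ev 3: PC=2 idx=2 pred=T actual=T -> ctr[2]=3
Ev 4: PC=2 idx=2 pred=T actual=T -> ctr[2]=3
Ev 5: PC=3 idx=0 pred=T actual=T -> ctr[0]=3
Ev 6: PC=3 idx=0 pred=T actual=T -> ctr[0]=3
Ev 7: PC=3 idx=0 pred=T actual=T -> ctr[0]=3
Ev 8: PC=2 idx=2 pred=T actual=N -> ctr[2]=2
Ev 9: PC=3 idx=0 pred=T actual=T -> ctr[0]=3
Ev 10: PC=2 idx=2 pred=T actual=N -> ctr[2]=1

Answer: T T T T T T T T T T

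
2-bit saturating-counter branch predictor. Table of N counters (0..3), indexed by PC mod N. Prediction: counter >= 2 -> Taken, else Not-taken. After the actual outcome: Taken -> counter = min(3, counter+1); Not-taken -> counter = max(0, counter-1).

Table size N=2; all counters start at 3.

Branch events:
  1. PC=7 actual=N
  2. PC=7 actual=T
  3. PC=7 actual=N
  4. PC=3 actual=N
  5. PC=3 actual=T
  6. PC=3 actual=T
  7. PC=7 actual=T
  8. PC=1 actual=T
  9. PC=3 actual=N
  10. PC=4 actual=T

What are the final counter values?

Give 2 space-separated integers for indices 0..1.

Answer: 3 2

Derivation:
Ev 1: PC=7 idx=1 pred=T actual=N -> ctr[1]=2
Ev 2: PC=7 idx=1 pred=T actual=T -> ctr[1]=3
Ev 3: PC=7 idx=1 pred=T actual=N -> ctr[1]=2
Ev 4: PC=3 idx=1 pred=T actual=N -> ctr[1]=1
Ev 5: PC=3 idx=1 pred=N actual=T -> ctr[1]=2
Ev 6: PC=3 idx=1 pred=T actual=T -> ctr[1]=3
Ev 7: PC=7 idx=1 pred=T actual=T -> ctr[1]=3
Ev 8: PC=1 idx=1 pred=T actual=T -> ctr[1]=3
Ev 9: PC=3 idx=1 pred=T actual=N -> ctr[1]=2
Ev 10: PC=4 idx=0 pred=T actual=T -> ctr[0]=3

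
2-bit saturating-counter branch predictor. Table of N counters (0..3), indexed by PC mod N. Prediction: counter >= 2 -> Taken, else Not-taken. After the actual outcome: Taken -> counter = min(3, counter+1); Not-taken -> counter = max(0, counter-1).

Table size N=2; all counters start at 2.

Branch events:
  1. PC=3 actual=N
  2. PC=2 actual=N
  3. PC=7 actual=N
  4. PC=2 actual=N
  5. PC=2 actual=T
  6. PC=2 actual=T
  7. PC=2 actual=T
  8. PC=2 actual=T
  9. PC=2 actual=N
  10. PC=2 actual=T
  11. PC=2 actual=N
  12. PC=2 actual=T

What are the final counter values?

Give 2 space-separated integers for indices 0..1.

Ev 1: PC=3 idx=1 pred=T actual=N -> ctr[1]=1
Ev 2: PC=2 idx=0 pred=T actual=N -> ctr[0]=1
Ev 3: PC=7 idx=1 pred=N actual=N -> ctr[1]=0
Ev 4: PC=2 idx=0 pred=N actual=N -> ctr[0]=0
Ev 5: PC=2 idx=0 pred=N actual=T -> ctr[0]=1
Ev 6: PC=2 idx=0 pred=N actual=T -> ctr[0]=2
Ev 7: PC=2 idx=0 pred=T actual=T -> ctr[0]=3
Ev 8: PC=2 idx=0 pred=T actual=T -> ctr[0]=3
Ev 9: PC=2 idx=0 pred=T actual=N -> ctr[0]=2
Ev 10: PC=2 idx=0 pred=T actual=T -> ctr[0]=3
Ev 11: PC=2 idx=0 pred=T actual=N -> ctr[0]=2
Ev 12: PC=2 idx=0 pred=T actual=T -> ctr[0]=3

Answer: 3 0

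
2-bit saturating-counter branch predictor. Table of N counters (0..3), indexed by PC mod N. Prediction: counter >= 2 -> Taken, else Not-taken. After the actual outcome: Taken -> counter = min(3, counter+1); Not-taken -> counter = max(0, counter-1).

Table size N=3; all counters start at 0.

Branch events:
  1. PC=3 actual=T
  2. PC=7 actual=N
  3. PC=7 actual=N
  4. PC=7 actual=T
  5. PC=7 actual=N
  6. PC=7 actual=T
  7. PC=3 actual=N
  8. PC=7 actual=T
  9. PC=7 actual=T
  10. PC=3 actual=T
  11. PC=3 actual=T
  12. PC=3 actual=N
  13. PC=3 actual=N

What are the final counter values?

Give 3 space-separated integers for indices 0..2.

Answer: 0 3 0

Derivation:
Ev 1: PC=3 idx=0 pred=N actual=T -> ctr[0]=1
Ev 2: PC=7 idx=1 pred=N actual=N -> ctr[1]=0
Ev 3: PC=7 idx=1 pred=N actual=N -> ctr[1]=0
Ev 4: PC=7 idx=1 pred=N actual=T -> ctr[1]=1
Ev 5: PC=7 idx=1 pred=N actual=N -> ctr[1]=0
Ev 6: PC=7 idx=1 pred=N actual=T -> ctr[1]=1
Ev 7: PC=3 idx=0 pred=N actual=N -> ctr[0]=0
Ev 8: PC=7 idx=1 pred=N actual=T -> ctr[1]=2
Ev 9: PC=7 idx=1 pred=T actual=T -> ctr[1]=3
Ev 10: PC=3 idx=0 pred=N actual=T -> ctr[0]=1
Ev 11: PC=3 idx=0 pred=N actual=T -> ctr[0]=2
Ev 12: PC=3 idx=0 pred=T actual=N -> ctr[0]=1
Ev 13: PC=3 idx=0 pred=N actual=N -> ctr[0]=0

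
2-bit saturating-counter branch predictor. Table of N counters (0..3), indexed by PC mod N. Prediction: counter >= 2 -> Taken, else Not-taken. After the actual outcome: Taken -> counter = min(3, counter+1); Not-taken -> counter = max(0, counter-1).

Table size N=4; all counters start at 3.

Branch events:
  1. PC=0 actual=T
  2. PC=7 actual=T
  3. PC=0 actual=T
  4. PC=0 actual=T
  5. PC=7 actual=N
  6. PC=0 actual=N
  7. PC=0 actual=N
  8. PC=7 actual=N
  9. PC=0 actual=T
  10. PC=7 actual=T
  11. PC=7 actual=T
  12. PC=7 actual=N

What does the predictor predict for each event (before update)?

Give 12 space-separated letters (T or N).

Answer: T T T T T T T T N N T T

Derivation:
Ev 1: PC=0 idx=0 pred=T actual=T -> ctr[0]=3
Ev 2: PC=7 idx=3 pred=T actual=T -> ctr[3]=3
Ev 3: PC=0 idx=0 pred=T actual=T -> ctr[0]=3
Ev 4: PC=0 idx=0 pred=T actual=T -> ctr[0]=3
Ev 5: PC=7 idx=3 pred=T actual=N -> ctr[3]=2
Ev 6: PC=0 idx=0 pred=T actual=N -> ctr[0]=2
Ev 7: PC=0 idx=0 pred=T actual=N -> ctr[0]=1
Ev 8: PC=7 idx=3 pred=T actual=N -> ctr[3]=1
Ev 9: PC=0 idx=0 pred=N actual=T -> ctr[0]=2
Ev 10: PC=7 idx=3 pred=N actual=T -> ctr[3]=2
Ev 11: PC=7 idx=3 pred=T actual=T -> ctr[3]=3
Ev 12: PC=7 idx=3 pred=T actual=N -> ctr[3]=2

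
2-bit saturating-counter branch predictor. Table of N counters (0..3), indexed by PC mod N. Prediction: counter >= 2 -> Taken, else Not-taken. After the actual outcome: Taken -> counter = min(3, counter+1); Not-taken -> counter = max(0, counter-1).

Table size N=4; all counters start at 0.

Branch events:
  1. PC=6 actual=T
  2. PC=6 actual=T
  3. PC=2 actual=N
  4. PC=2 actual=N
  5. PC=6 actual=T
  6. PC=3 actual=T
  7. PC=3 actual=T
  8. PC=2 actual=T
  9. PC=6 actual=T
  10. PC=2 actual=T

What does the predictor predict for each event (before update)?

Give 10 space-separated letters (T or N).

Answer: N N T N N N N N T T

Derivation:
Ev 1: PC=6 idx=2 pred=N actual=T -> ctr[2]=1
Ev 2: PC=6 idx=2 pred=N actual=T -> ctr[2]=2
Ev 3: PC=2 idx=2 pred=T actual=N -> ctr[2]=1
Ev 4: PC=2 idx=2 pred=N actual=N -> ctr[2]=0
Ev 5: PC=6 idx=2 pred=N actual=T -> ctr[2]=1
Ev 6: PC=3 idx=3 pred=N actual=T -> ctr[3]=1
Ev 7: PC=3 idx=3 pred=N actual=T -> ctr[3]=2
Ev 8: PC=2 idx=2 pred=N actual=T -> ctr[2]=2
Ev 9: PC=6 idx=2 pred=T actual=T -> ctr[2]=3
Ev 10: PC=2 idx=2 pred=T actual=T -> ctr[2]=3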